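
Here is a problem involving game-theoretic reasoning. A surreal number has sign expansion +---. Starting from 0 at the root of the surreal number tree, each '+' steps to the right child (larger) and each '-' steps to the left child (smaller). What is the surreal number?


Sign expansion: +---
Rule: track bounds (lo, hi), initially (-inf, +inf). On '+', the current value becomes lo and we move to the simplest number in (value, hi): value + 1 if hi = +inf, otherwise the midpoint (value + hi)/2. On '-', the current value becomes hi and we move to value - 1 if lo = -inf, otherwise the midpoint (lo + value)/2.
Start at 0.
Step 1: sign = +, move right. Bounds: (0, +inf). Value = 1
Step 2: sign = -, move left. Bounds: (0, 1). Value = 1/2
Step 3: sign = -, move left. Bounds: (0, 1/2). Value = 1/4
Step 4: sign = -, move left. Bounds: (0, 1/4). Value = 1/8
The surreal number with sign expansion +--- is 1/8.

1/8


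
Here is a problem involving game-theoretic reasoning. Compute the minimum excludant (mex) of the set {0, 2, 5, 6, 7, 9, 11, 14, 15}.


Set = {0, 2, 5, 6, 7, 9, 11, 14, 15}
0 is in the set.
1 is NOT in the set. This is the mex.
mex = 1

1


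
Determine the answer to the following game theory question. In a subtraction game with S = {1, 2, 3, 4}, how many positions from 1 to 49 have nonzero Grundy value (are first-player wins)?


Subtraction set S = {1, 2, 3, 4}, so G(n) = n mod 5.
G(n) = 0 when n is a multiple of 5.
Multiples of 5 in [1, 49]: 9
N-positions (nonzero Grundy) = 49 - 9 = 40

40


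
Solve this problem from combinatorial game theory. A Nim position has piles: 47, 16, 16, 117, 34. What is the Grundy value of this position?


We need the XOR (exclusive or) of all pile sizes.
After XOR-ing pile 1 (size 47): 0 XOR 47 = 47
After XOR-ing pile 2 (size 16): 47 XOR 16 = 63
After XOR-ing pile 3 (size 16): 63 XOR 16 = 47
After XOR-ing pile 4 (size 117): 47 XOR 117 = 90
After XOR-ing pile 5 (size 34): 90 XOR 34 = 120
The Nim-value of this position is 120.

120


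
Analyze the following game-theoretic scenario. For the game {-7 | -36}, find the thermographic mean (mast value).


Game = {-7 | -36}, a switch {a | b} with numbers a > b.
Its thermograph has left wall a - t and right wall b + t, which meet at t = (a - b)/2, where both equal (a + b)/2. So the mast (mean value) is at (a + b)/2.
Mean = (-7 + (-36))/2 = -43/2 = -43/2

-43/2


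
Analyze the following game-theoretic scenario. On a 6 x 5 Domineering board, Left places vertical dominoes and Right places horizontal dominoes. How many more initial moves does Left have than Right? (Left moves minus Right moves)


Board is 6 x 5 (rows x cols).
Left (vertical) placements: (rows-1) * cols = 5 * 5 = 25
Right (horizontal) placements: rows * (cols-1) = 6 * 4 = 24
Advantage = Left - Right = 25 - 24 = 1

1


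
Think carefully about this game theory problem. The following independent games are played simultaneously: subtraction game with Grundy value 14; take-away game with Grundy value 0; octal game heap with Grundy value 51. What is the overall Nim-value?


By the Sprague-Grundy theorem, the Grundy value of a sum of games is the XOR of individual Grundy values.
subtraction game: Grundy value = 14. Running XOR: 0 XOR 14 = 14
take-away game: Grundy value = 0. Running XOR: 14 XOR 0 = 14
octal game heap: Grundy value = 51. Running XOR: 14 XOR 51 = 61
The combined Grundy value is 61.

61


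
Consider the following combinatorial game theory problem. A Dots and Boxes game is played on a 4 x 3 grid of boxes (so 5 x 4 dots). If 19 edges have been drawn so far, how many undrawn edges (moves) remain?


Grid: 4 x 3 boxes, i.e. 5 rows and 4 columns of dots.
Horizontal edges: (rows + 1) * cols = 5 * 3 = 15
Vertical edges: rows * (cols + 1) = 4 * 4 = 16
Total edges: 15 + 16 = 31
Edges drawn: 19
Remaining: 31 - 19 = 12

12


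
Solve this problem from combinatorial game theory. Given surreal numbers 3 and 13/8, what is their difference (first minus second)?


x = 3, y = 13/8
Converting to common denominator: 8
x = 24/8, y = 13/8
x - y = 3 - 13/8 = 11/8

11/8


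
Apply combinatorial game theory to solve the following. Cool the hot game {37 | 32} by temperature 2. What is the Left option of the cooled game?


Original game: {37 | 32} (a switch {a | b} with a > b).
Cooling by t (for t below the temperature (a - b)/2 = 5/2) taxes each move by t: {a | b} cooled by t is {a - t | b + t}.
Cooling amount: t = 2
Cooled Left option: 37 - 2 = 35
Cooled Right option: 32 + 2 = 34
Cooled game: {35 | 34}
Left option = 35

35


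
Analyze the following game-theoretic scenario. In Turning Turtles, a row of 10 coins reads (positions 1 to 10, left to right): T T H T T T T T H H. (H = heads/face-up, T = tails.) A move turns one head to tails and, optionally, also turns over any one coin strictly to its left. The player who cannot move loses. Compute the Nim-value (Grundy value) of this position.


Coins: T T H T T T T T H H
Key fact: a single head at position k behaves exactly like a Nim heap of size k (turning it to T and optionally flipping a coin at j < k corresponds to moving the heap from k to j, or to 0), and heads combine as a disjunctive sum (two heads at the same place would cancel, matching j XOR j = 0). So the Nim-value is the XOR of the 1-indexed positions of the heads.
Face-up positions (1-indexed): [3, 9, 10]
XOR 0 with 3: 0 XOR 3 = 3
XOR 3 with 9: 3 XOR 9 = 10
XOR 10 with 10: 10 XOR 10 = 0
Nim-value = 0

0


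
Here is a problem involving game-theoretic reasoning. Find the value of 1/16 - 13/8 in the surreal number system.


x = 1/16, y = 13/8
Converting to common denominator: 16
x = 1/16, y = 26/16
x - y = 1/16 - 13/8 = -25/16

-25/16


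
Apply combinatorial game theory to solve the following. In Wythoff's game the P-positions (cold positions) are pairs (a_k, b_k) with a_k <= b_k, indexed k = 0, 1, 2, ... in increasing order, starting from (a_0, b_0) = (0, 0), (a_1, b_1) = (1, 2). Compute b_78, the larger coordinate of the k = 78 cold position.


By Wythoff's theorem, a_k = floor(k * phi) and b_k = floor(k * phi^2) = a_k + k, where phi = (1 + sqrt(5))/2 is the golden ratio.
phi = (1 + sqrt(5))/2 = 1.618034
phi^2 = phi + 1 = 2.618034
k = 78
k * phi^2 = 78 * 2.618034 = 204.206651
b_78 = floor(k * phi^2) = 204 (check: a_78 + k = 126 + 78 = 204)

204


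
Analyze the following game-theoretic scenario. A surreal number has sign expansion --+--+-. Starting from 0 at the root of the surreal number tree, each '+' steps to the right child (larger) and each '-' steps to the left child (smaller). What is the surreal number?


Sign expansion: --+--+-
Rule: track bounds (lo, hi), initially (-inf, +inf). On '+', the current value becomes lo and we move to the simplest number in (value, hi): value + 1 if hi = +inf, otherwise the midpoint (value + hi)/2. On '-', the current value becomes hi and we move to value - 1 if lo = -inf, otherwise the midpoint (lo + value)/2.
Start at 0.
Step 1: sign = -, move left. Bounds: (-inf, 0). Value = -1
Step 2: sign = -, move left. Bounds: (-inf, -1). Value = -2
Step 3: sign = +, move right. Bounds: (-2, -1). Value = -3/2
Step 4: sign = -, move left. Bounds: (-2, -3/2). Value = -7/4
Step 5: sign = -, move left. Bounds: (-2, -7/4). Value = -15/8
Step 6: sign = +, move right. Bounds: (-15/8, -7/4). Value = -29/16
Step 7: sign = -, move left. Bounds: (-15/8, -29/16). Value = -59/32
The surreal number with sign expansion --+--+- is -59/32.

-59/32


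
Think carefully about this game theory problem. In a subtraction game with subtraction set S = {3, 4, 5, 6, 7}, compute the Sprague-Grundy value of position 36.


The subtraction set is S = {3, 4, 5, 6, 7}.
G(k) = mex{ G(k - s) : s in S, s <= k }. We compute iteratively: G(0) = 0.
G(1) = mex({}) = 0
G(2) = mex({}) = 0
G(3) = mex({0}) = 1
G(4) = mex({0}) = 1
G(5) = mex({0}) = 1
G(6) = mex({0, 1}) = 2
G(7) = mex({0, 1}) = 2
G(8) = mex({0, 1}) = 2
G(9) = mex({0, 1, 2}) = 3
G(10) = mex({1, 2}) = 0
G(11) = mex({1, 2}) = 0
G(12) = mex({1, 2, 3}) = 0
G(13) = mex({0, 2, 3}) = 1
G(14) = mex({0, 2, 3}) = 1
G(15) = mex({0, 2, 3}) = 1
G(16) = mex({0, 1, 3}) = 2
Observe that G(10)..G(16) = 0, 0, 0, 1, 1, 1, 2 repeats G(0)..G(6) = 0, 0, 0, 1, 1, 1, 2.
For k >= max(S) = 7, G(k) is determined by the previous 7 values G(k-7)..G(k-1); a window of 7 consecutive values has recurred shifted by 10, so by induction G(k + 10) = G(k) for all k >= 0: the sequence is periodic from the start with period 10.
One period: G(0..9) = 0, 0, 0, 1, 1, 1, 2, 2, 2, 3.
36 mod 10 = 6, so G(36) = G(6) = 2.

2


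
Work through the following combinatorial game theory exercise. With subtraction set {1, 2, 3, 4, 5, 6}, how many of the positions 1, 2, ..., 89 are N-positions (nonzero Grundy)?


Subtraction set S = {1, 2, 3, 4, 5, 6}, so G(n) = n mod 7.
G(n) = 0 when n is a multiple of 7.
Multiples of 7 in [1, 89]: 12
N-positions (nonzero Grundy) = 89 - 12 = 77

77


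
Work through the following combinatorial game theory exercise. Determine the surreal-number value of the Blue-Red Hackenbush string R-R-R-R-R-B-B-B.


Edges (from ground): R-R-R-R-R-B-B-B
By Berlekamp's sign-expansion rule, a Blue-Red Hackenbush stalk has the value of the surreal number whose sign sequence is the edge sequence with B -> + and R -> -.
Sign sequence: -----+++
Trace the sign expansion in the surreal number tree, starting from 0:
Edge 1: R (sign -) -> bounds (-inf, 0), value = -1
Edge 2: R (sign -) -> bounds (-inf, -1), value = -2
Edge 3: R (sign -) -> bounds (-inf, -2), value = -3
Edge 4: R (sign -) -> bounds (-inf, -3), value = -4
Edge 5: R (sign -) -> bounds (-inf, -4), value = -5
Edge 6: B (sign +) -> bounds (-5, -4), value = -9/2
Edge 7: B (sign +) -> bounds (-9/2, -4), value = -17/4
Edge 8: B (sign +) -> bounds (-17/4, -4), value = -33/8
Game value = -33/8

-33/8


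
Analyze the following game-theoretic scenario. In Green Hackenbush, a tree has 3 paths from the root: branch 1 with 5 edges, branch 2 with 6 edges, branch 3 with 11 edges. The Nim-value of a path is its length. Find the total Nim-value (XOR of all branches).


The tree has 3 branches from the ground vertex.
In Green Hackenbush, the Nim-value of a simple path of length k is k.
Branch 1: length 5, Nim-value = 5
Branch 2: length 6, Nim-value = 6
Branch 3: length 11, Nim-value = 11
Total Nim-value = XOR of all branch values:
0 XOR 5 = 5
5 XOR 6 = 3
3 XOR 11 = 8
Nim-value of the tree = 8

8


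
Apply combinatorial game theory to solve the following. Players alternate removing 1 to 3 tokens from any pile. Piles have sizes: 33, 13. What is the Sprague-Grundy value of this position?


Subtraction set: {1, 2, 3}
For this subtraction set, G(n) = n mod 4 (period = max + 1 = 4).
Pile 1 (size 33): G(33) = 33 mod 4 = 1
Pile 2 (size 13): G(13) = 13 mod 4 = 1
Total Grundy value = XOR of all: 1 XOR 1 = 0

0


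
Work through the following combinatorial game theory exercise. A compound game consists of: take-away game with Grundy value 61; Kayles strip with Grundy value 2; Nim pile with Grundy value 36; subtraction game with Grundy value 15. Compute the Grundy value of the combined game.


By the Sprague-Grundy theorem, the Grundy value of a sum of games is the XOR of individual Grundy values.
take-away game: Grundy value = 61. Running XOR: 0 XOR 61 = 61
Kayles strip: Grundy value = 2. Running XOR: 61 XOR 2 = 63
Nim pile: Grundy value = 36. Running XOR: 63 XOR 36 = 27
subtraction game: Grundy value = 15. Running XOR: 27 XOR 15 = 20
The combined Grundy value is 20.

20


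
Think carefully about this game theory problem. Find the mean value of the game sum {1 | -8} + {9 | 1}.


G1 = {1 | -8}, G2 = {9 | 1}
Each is a switch {a | b} with numbers a > b; its mean value is (a + b)/2, and mean value is additive over game sums: m(G1 + G2) = m(G1) + m(G2).
Mean of G1 = (1 + (-8))/2 = -7/2 = -7/2
Mean of G2 = (9 + (1))/2 = 10/2 = 5
Mean of G1 + G2 = -7/2 + 5 = 3/2

3/2


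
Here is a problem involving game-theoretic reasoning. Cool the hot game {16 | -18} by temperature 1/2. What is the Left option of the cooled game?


Original game: {16 | -18} (a switch {a | b} with a > b).
Cooling by t (for t below the temperature (a - b)/2 = 17) taxes each move by t: {a | b} cooled by t is {a - t | b + t}.
Cooling amount: t = 1/2
Cooled Left option: 16 - 1/2 = 31/2
Cooled Right option: -18 + 1/2 = -35/2
Cooled game: {31/2 | -35/2}
Left option = 31/2

31/2


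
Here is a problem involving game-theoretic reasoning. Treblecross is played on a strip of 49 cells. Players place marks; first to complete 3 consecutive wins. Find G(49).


Treblecross: place X on empty cells; 3-in-a-row wins.
Playing within two cells of an existing X lets the opponent win at once, so sensible play treats the cells i-2..i+2 around each X as dead. The player left with no safe cell loses, so this is a normal-play take-away game on strips of safe cells.
Placing X at cell i (0-indexed) of a strip of k safe cells leaves independent strips of sizes max(0, i-2) and max(0, k-i-3). Hence G(k) = mex{ G(max(0,i-2)) XOR G(max(0,k-i-3)) : 0 <= i < k }, with G(0) = 0.
G(1): splits (0,0):0^0=0 -> mex({0}) = 1
G(2): splits (0,0):0^0=0 -> mex({0}) = 1
G(3): splits (0,0):0^0=0 -> mex({0}) = 1
G(4): splits (0,1):0^1=1 (0,0):0^0=0 -> mex({0, 1}) = 2
G(5): splits (0,2):0^1=1 (0,1):0^1=1 (0,0):0^0=0 -> mex({0, 1}) = 2
G(6) = mex({1}) = 0
G(7) = mex({0, 1, 2}) = 3
G(8) = mex({0, 1, 2}) = 3
G(9) = mex({0, 2}) = 1
G(10) = mex({0, 2, 3}) = 1
G(11) = mex({0, 3}) = 1
G(12) = mex({1, 3}) = 0
G(13) = mex({0, 1, 2, 3}) = 4
G(14) = mex({0, 1, 2}) = 3
G(15) = mex({0, 1, 2}) = 3
G(16) = mex({0, 1, 2, 4}) = 3
G(17) = mex({0, 1, 3, 4}) = 2
G(18) = mex({0, 1, 3, 4}) = 2
G(19) = mex({0, 1, 3, 5}) = 2
G(20) = mex({0, 1, 2, 3, 5}) = 4
G(21) = mex({0, 1, 2, 3, 5}) = 4
G(22) = mex({1, 2, 6}) = 0
G(23) = mex({0, 1, 2, 3, 4, 6}) = 5
G(24) = mex({0, 1, 2, 3, 4}) = 5
G(25) = mex({0, 1, 3, 4, 7}) = 2
G(26) = mex({0, 1, 3, 4, 5, 7}) = 2
G(27) = mex({0, 1, 3, 5}) = 2
G(28) = mex({0, 1, 2, 5}) = 3
G(29) = mex({0, 1, 2, 4, 5, 6}) = 3
G(30) = mex({1, 2, 4, 6}) = 0
G(31) = mex({0, 1, 2, 3, 4, 6}) = 5
G(32) = mex({1, 2, 3, 4, 7}) = 0
G(33) = mex({0, 3, 7}) = 1
G(34) = mex({0, 2, 3, 5, 7}) = 1
G(35) = mex({0, 2, 3, 5, 6}) = 1
G(36) = mex({0, 1, 2, 5, 6}) = 3
G(37) = mex({0, 1, 2, 4, 5, 6}) = 3
G(38) = mex({0, 1, 2, 4}) = 3
G(39) = mex({0, 1, 2, 3, 4, 7}) = 5
G(40) = mex({0, 1, 2, 3, 4, 5, 7}) = 6
G(41) = mex({0, 1, 2, 3, 5, 7}) = 4
G(42) = mex({0, 1, 2, 3, 5, 6, 7}) = 4
G(43) = mex({0, 2, 3, 5, 6}) = 1
G(44) = mex({1, 2, 3, 4, 5, 6}) = 0
G(45) = mex({0, 1, 2, 3, 4, 6, 7}) = 5
G(46) = mex({0, 1, 2, 3, 4, 7}) = 5
G(47) = mex({0, 1, 2, 3, 4, 5, 7}) = 6
G(48) = mex({0, 1, 2, 3, 4, 5, 7}) = 6
G(49) = mex({0, 1, 3, 4, 5, 7}) = 2
Therefore G(49) = 2.

2


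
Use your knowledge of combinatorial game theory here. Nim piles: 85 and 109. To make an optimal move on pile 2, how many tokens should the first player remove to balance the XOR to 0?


Piles: 85 and 109
Current XOR: 85 XOR 109 = 56 (non-zero, so this is an N-position).
To make the XOR zero, we need to find a move that balances the piles.
For pile 2 (size 109): target = 109 XOR 56 = 85
We reduce pile 2 from 109 to 85.
Tokens removed: 109 - 85 = 24
Verification: 85 XOR 85 = 0

24


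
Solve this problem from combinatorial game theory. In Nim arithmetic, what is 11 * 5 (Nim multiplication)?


Nim multiplication is bilinear over XOR: (u XOR v) * w = (u*w) XOR (v*w).
So we split each operand into its bit components and XOR the pairwise Nim products.
11 = 1 + 2 + 8 (as XOR of powers of 2).
5 = 1 + 4 (as XOR of powers of 2).
Using the standard Nim-product table on single bits:
  2*2 = 3,   2*4 = 8,   2*8 = 12,
  4*4 = 6,   4*8 = 11,  8*8 = 13,
and  1*x = x (identity), k*l = l*k (commutative).
Pairwise Nim products:
  1 * 1 = 1
  1 * 4 = 4
  2 * 1 = 2
  2 * 4 = 8
  8 * 1 = 8
  8 * 4 = 11
XOR them: 1 XOR 4 XOR 2 XOR 8 XOR 8 XOR 11 = 12.
Result: 11 * 5 = 12 (in Nim).

12


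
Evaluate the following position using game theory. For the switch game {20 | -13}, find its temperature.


The game is {20 | -13}, a switch {a | b} with numbers a > b.
Cooling {a | b} by t gives {a - t | b + t}, which stops being hot when a - t = b + t, i.e. at t = (a - b)/2. So the temperature of a switch is (a - b)/2.
Temperature = (Left option - Right option) / 2
= (20 - (-13)) / 2
= 33 / 2
= 33/2

33/2


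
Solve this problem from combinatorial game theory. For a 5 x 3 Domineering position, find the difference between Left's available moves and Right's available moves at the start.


Board is 5 x 3 (rows x cols).
Left (vertical) placements: (rows-1) * cols = 4 * 3 = 12
Right (horizontal) placements: rows * (cols-1) = 5 * 2 = 10
Advantage = Left - Right = 12 - 10 = 2

2


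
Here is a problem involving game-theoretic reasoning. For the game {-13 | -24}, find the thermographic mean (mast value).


Game = {-13 | -24}, a switch {a | b} with numbers a > b.
Its thermograph has left wall a - t and right wall b + t, which meet at t = (a - b)/2, where both equal (a + b)/2. So the mast (mean value) is at (a + b)/2.
Mean = (-13 + (-24))/2 = -37/2 = -37/2

-37/2


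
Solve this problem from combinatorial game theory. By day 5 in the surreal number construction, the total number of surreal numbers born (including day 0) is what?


Day 0: {|} = 0 is born. Count = 1.
Day n: the number of surreal numbers born by day n is 2^(n+1) - 1.
By day 0: 2^1 - 1 = 1
By day 1: 2^2 - 1 = 3
By day 2: 2^3 - 1 = 7
By day 3: 2^4 - 1 = 15
By day 4: 2^5 - 1 = 31
By day 5: 2^6 - 1 = 63
By day 5: 63 surreal numbers.

63


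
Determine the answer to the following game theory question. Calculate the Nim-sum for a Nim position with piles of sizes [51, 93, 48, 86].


We need the XOR (exclusive or) of all pile sizes.
After XOR-ing pile 1 (size 51): 0 XOR 51 = 51
After XOR-ing pile 2 (size 93): 51 XOR 93 = 110
After XOR-ing pile 3 (size 48): 110 XOR 48 = 94
After XOR-ing pile 4 (size 86): 94 XOR 86 = 8
The Nim-value of this position is 8.

8


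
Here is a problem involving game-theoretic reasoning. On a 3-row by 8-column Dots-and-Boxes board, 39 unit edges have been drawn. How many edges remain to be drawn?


Grid: 3 x 8 boxes, i.e. 4 rows and 9 columns of dots.
Horizontal edges: (rows + 1) * cols = 4 * 8 = 32
Vertical edges: rows * (cols + 1) = 3 * 9 = 27
Total edges: 32 + 27 = 59
Edges drawn: 39
Remaining: 59 - 39 = 20

20


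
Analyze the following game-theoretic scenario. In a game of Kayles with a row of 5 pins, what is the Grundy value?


Kayles: a move removes 1 or 2 adjacent pins from a contiguous row.
Removing pins from a row of k leaves two independent rows (a, b) with a + b = k - 1 (one pin) or a + b = k - 2 (two pins); an end removal gives a = 0.
By Sprague-Grundy, G(k) = mex{ G(a) XOR G(b) } over all these splits. G(0) = 0.
G(1): splits (0,0):0^0=0 -> mex({0}) = 1
G(2): splits (0,1):0^1=1 (0,0):0^0=0 -> mex({0, 1}) = 2
G(3): splits (0,2):0^2=2 (1,1):1^1=0 (0,1):0^1=1 -> mex({0, 1, 2}) = 3
G(4): splits (0,3):0^3=3 (1,2):1^2=3 (0,2):0^2=2 (1,1):1^1=0 -> mex({0, 2, 3}) = 1
G(5): splits (0,4):0^1=1 (1,3):1^3=2 (2,2):2^2=0 (0,3):0^3=3 (1,2):1^2=3 -> mex({0, 1, 2, 3}) = 4
Therefore G(5) = 4.

4


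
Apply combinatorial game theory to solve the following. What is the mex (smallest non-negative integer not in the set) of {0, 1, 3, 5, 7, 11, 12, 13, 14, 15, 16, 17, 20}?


Set = {0, 1, 3, 5, 7, 11, 12, 13, 14, 15, 16, 17, 20}
0 is in the set.
1 is in the set.
2 is NOT in the set. This is the mex.
mex = 2

2


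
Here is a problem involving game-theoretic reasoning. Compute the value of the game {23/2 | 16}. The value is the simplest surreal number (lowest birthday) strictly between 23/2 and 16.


Left options: {23/2}, max = 23/2
Right options: {16}, min = 16
All options are numbers and max(Left) < min(Right), so by the simplicity theorem the value is the simplest (earliest-born) number strictly between 23/2 and 16.
Integers 12 through 15 all lie strictly between 23/2 and 16.
Among integers, the simplest (lowest birthday = smallest |n|; 0 is born on day 0, +-n on day n) is 12.
No non-integer in the interval can be simpler: if x is a non-integer in the interval, then floor(x) or ceil(x) also lies in the interval (the interval contains an integer), and both are proper prefixes of x's sign expansion, i.e. born earlier. So the game value is 12.
Game value = 12

12


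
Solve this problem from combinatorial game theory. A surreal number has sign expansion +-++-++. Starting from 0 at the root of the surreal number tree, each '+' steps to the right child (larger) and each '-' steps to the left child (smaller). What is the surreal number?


Sign expansion: +-++-++
Rule: track bounds (lo, hi), initially (-inf, +inf). On '+', the current value becomes lo and we move to the simplest number in (value, hi): value + 1 if hi = +inf, otherwise the midpoint (value + hi)/2. On '-', the current value becomes hi and we move to value - 1 if lo = -inf, otherwise the midpoint (lo + value)/2.
Start at 0.
Step 1: sign = +, move right. Bounds: (0, +inf). Value = 1
Step 2: sign = -, move left. Bounds: (0, 1). Value = 1/2
Step 3: sign = +, move right. Bounds: (1/2, 1). Value = 3/4
Step 4: sign = +, move right. Bounds: (3/4, 1). Value = 7/8
Step 5: sign = -, move left. Bounds: (3/4, 7/8). Value = 13/16
Step 6: sign = +, move right. Bounds: (13/16, 7/8). Value = 27/32
Step 7: sign = +, move right. Bounds: (27/32, 7/8). Value = 55/64
The surreal number with sign expansion +-++-++ is 55/64.

55/64


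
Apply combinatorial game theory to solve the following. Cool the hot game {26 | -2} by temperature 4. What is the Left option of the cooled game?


Original game: {26 | -2} (a switch {a | b} with a > b).
Cooling by t (for t below the temperature (a - b)/2 = 14) taxes each move by t: {a | b} cooled by t is {a - t | b + t}.
Cooling amount: t = 4
Cooled Left option: 26 - 4 = 22
Cooled Right option: -2 + 4 = 2
Cooled game: {22 | 2}
Left option = 22

22


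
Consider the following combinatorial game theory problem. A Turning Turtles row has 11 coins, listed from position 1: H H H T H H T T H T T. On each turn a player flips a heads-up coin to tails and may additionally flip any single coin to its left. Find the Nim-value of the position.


Coins: H H H T H H T T H T T
Key fact: a single head at position k behaves exactly like a Nim heap of size k (turning it to T and optionally flipping a coin at j < k corresponds to moving the heap from k to j, or to 0), and heads combine as a disjunctive sum (two heads at the same place would cancel, matching j XOR j = 0). So the Nim-value is the XOR of the 1-indexed positions of the heads.
Face-up positions (1-indexed): [1, 2, 3, 5, 6, 9]
XOR 0 with 1: 0 XOR 1 = 1
XOR 1 with 2: 1 XOR 2 = 3
XOR 3 with 3: 3 XOR 3 = 0
XOR 0 with 5: 0 XOR 5 = 5
XOR 5 with 6: 5 XOR 6 = 3
XOR 3 with 9: 3 XOR 9 = 10
Nim-value = 10

10


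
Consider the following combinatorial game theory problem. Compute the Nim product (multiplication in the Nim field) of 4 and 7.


Nim multiplication is bilinear over XOR: (u XOR v) * w = (u*w) XOR (v*w).
So we split each operand into its bit components and XOR the pairwise Nim products.
4 = 4 (as XOR of powers of 2).
7 = 1 + 2 + 4 (as XOR of powers of 2).
Using the standard Nim-product table on single bits:
  2*2 = 3,   2*4 = 8,   2*8 = 12,
  4*4 = 6,   4*8 = 11,  8*8 = 13,
and  1*x = x (identity), k*l = l*k (commutative).
Pairwise Nim products:
  4 * 1 = 4
  4 * 2 = 8
  4 * 4 = 6
XOR them: 4 XOR 8 XOR 6 = 10.
Result: 4 * 7 = 10 (in Nim).

10


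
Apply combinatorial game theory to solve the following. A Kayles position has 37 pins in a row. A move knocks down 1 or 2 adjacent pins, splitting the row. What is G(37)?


Kayles: a move removes 1 or 2 adjacent pins from a contiguous row.
Removing pins from a row of k leaves two independent rows (a, b) with a + b = k - 1 (one pin) or a + b = k - 2 (two pins); an end removal gives a = 0.
By Sprague-Grundy, G(k) = mex{ G(a) XOR G(b) } over all these splits. G(0) = 0.
G(1): splits (0,0):0^0=0 -> mex({0}) = 1
G(2): splits (0,1):0^1=1 (0,0):0^0=0 -> mex({0, 1}) = 2
G(3): splits (0,2):0^2=2 (1,1):1^1=0 (0,1):0^1=1 -> mex({0, 1, 2}) = 3
G(4): splits (0,3):0^3=3 (1,2):1^2=3 (0,2):0^2=2 (1,1):1^1=0 -> mex({0, 2, 3}) = 1
G(5): splits (0,4):0^1=1 (1,3):1^3=2 (2,2):2^2=0 (0,3):0^3=3 (1,2):1^2=3 -> mex({0, 1, 2, 3}) = 4
G(6) = mex({0, 1, 2, 4}) = 3
G(7) = mex({0, 1, 3, 4, 5}) = 2
G(8) = mex({0, 2, 3, 5, 6}) = 1
G(9) = mex({0, 1, 2, 3, 6, 7}) = 4
G(10) = mex({0, 1, 3, 4, 5, 7}) = 2
G(11) = mex({0, 1, 2, 3, 4, 5}) = 6
G(12) = mex({0, 1, 2, 3, 5, 6, 7}) = 4
G(13) = mex({0, 2, 3, 4, 6, 7}) = 1
G(14) = mex({0, 1, 4, 5, 6, 7}) = 2
G(15) = mex({0, 1, 2, 3, 4, 5, 6}) = 7
G(16) = mex({0, 2, 3, 5, 6, 7}) = 1
G(17) = mex({0, 1, 2, 3, 5, 6, 7}) = 4
G(18) = mex({0, 1, 2, 4, 5, 6}) = 3
G(19) = mex({0, 1, 3, 4, 5, 7}) = 2
G(20) = mex({0, 2, 3, 4, 5, 6, 7}) = 1
G(21) = mex({0, 1, 2, 3, 5, 6, 7}) = 4
G(22) = mex({0, 1, 2, 3, 4, 5, 7}) = 6
G(23) = mex({0, 1, 2, 3, 4, 5, 6}) = 7
G(24) = mex({0, 1, 2, 3, 5, 6, 7}) = 4
G(25) = mex({0, 2, 3, 4, 6, 7}) = 1
G(26) = mex({0, 1, 3, 4, 5, 6, 7}) = 2
G(27) = mex({0, 1, 2, 3, 4, 5, 6, 7}) = 8
G(28) = mex({0, 1, 2, 3, 4, 6, 7, 8}) = 5
G(29) = mex({0, 1, 2, 3, 5, 6, 7, 8, 9}) = 4
G(30) = mex({0, 1, 2, 3, 4, 5, 6, 9, 10}) = 7
G(31) = mex({0, 1, 3, 4, 5, 7, 10, 11}) = 2
G(32) = mex({0, 2, 3, 4, 5, 6, 7, 9, 11}) = 1
G(33) = mex({0, 1, 2, 3, 4, 5, 6, 7, 9, 12}) = 8
G(34) = mex({0, 1, 2, 3, 4, 5, 7, 8, 11, 12}) = 6
G(35) = mex({0, 1, 2, 3, 4, 5, 6, 8, 9, 10, 11}) = 7
G(36) = mex({0, 1, 2, 3, 5, 6, 7, 9, 10}) = 4
G(37) = mex({0, 2, 3, 4, 6, 7, 9, 10, 11, 12}) = 1
Therefore G(37) = 1.

1


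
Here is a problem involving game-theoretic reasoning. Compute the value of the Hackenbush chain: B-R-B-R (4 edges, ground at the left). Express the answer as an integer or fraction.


Edges (from ground): B-R-B-R
By Berlekamp's sign-expansion rule, a Blue-Red Hackenbush stalk has the value of the surreal number whose sign sequence is the edge sequence with B -> + and R -> -.
Sign sequence: +-+-
Trace the sign expansion in the surreal number tree, starting from 0:
Edge 1: B (sign +) -> bounds (0, +inf), value = 1
Edge 2: R (sign -) -> bounds (0, 1), value = 1/2
Edge 3: B (sign +) -> bounds (1/2, 1), value = 3/4
Edge 4: R (sign -) -> bounds (1/2, 3/4), value = 5/8
Game value = 5/8

5/8


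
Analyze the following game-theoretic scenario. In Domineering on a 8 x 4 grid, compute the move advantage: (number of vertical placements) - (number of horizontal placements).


Board is 8 x 4 (rows x cols).
Left (vertical) placements: (rows-1) * cols = 7 * 4 = 28
Right (horizontal) placements: rows * (cols-1) = 8 * 3 = 24
Advantage = Left - Right = 28 - 24 = 4

4


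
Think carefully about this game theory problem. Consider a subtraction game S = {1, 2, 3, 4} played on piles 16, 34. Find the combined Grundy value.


Subtraction set: {1, 2, 3, 4}
For this subtraction set, G(n) = n mod 5 (period = max + 1 = 5).
Pile 1 (size 16): G(16) = 16 mod 5 = 1
Pile 2 (size 34): G(34) = 34 mod 5 = 4
Total Grundy value = XOR of all: 1 XOR 4 = 5

5


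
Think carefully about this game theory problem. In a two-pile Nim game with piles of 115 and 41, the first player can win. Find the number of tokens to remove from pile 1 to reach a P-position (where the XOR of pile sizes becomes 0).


Piles: 115 and 41
Current XOR: 115 XOR 41 = 90 (non-zero, so this is an N-position).
To make the XOR zero, we need to find a move that balances the piles.
For pile 1 (size 115): target = 115 XOR 90 = 41
We reduce pile 1 from 115 to 41.
Tokens removed: 115 - 41 = 74
Verification: 41 XOR 41 = 0

74


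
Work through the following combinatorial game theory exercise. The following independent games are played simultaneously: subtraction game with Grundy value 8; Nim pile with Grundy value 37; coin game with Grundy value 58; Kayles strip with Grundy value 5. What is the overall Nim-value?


By the Sprague-Grundy theorem, the Grundy value of a sum of games is the XOR of individual Grundy values.
subtraction game: Grundy value = 8. Running XOR: 0 XOR 8 = 8
Nim pile: Grundy value = 37. Running XOR: 8 XOR 37 = 45
coin game: Grundy value = 58. Running XOR: 45 XOR 58 = 23
Kayles strip: Grundy value = 5. Running XOR: 23 XOR 5 = 18
The combined Grundy value is 18.

18


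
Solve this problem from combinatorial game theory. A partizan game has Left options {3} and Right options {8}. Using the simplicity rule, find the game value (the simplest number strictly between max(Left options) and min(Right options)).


Left options: {3}, max = 3
Right options: {8}, min = 8
All options are numbers and max(Left) < min(Right), so by the simplicity theorem the value is the simplest (earliest-born) number strictly between 3 and 8.
Integers 4 through 7 all lie strictly between 3 and 8.
Among integers, the simplest (lowest birthday = smallest |n|; 0 is born on day 0, +-n on day n) is 4.
No non-integer in the interval can be simpler: if x is a non-integer in the interval, then floor(x) or ceil(x) also lies in the interval (the interval contains an integer), and both are proper prefixes of x's sign expansion, i.e. born earlier. So the game value is 4.
Game value = 4

4


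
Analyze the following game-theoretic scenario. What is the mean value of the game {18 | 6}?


Game = {18 | 6}, a switch {a | b} with numbers a > b.
Its thermograph has left wall a - t and right wall b + t, which meet at t = (a - b)/2, where both equal (a + b)/2. So the mast (mean value) is at (a + b)/2.
Mean = (18 + (6))/2 = 24/2 = 12

12


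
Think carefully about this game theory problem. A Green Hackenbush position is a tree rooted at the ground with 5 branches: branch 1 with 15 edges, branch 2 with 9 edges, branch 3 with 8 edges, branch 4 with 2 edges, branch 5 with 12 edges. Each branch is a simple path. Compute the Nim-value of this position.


The tree has 5 branches from the ground vertex.
In Green Hackenbush, the Nim-value of a simple path of length k is k.
Branch 1: length 15, Nim-value = 15
Branch 2: length 9, Nim-value = 9
Branch 3: length 8, Nim-value = 8
Branch 4: length 2, Nim-value = 2
Branch 5: length 12, Nim-value = 12
Total Nim-value = XOR of all branch values:
0 XOR 15 = 15
15 XOR 9 = 6
6 XOR 8 = 14
14 XOR 2 = 12
12 XOR 12 = 0
Nim-value of the tree = 0

0


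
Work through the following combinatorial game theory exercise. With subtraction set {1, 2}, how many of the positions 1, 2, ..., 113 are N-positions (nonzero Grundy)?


Subtraction set S = {1, 2}, so G(n) = n mod 3.
G(n) = 0 when n is a multiple of 3.
Multiples of 3 in [1, 113]: 37
N-positions (nonzero Grundy) = 113 - 37 = 76

76


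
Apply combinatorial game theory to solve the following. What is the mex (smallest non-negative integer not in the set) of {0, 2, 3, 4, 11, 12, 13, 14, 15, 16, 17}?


Set = {0, 2, 3, 4, 11, 12, 13, 14, 15, 16, 17}
0 is in the set.
1 is NOT in the set. This is the mex.
mex = 1

1


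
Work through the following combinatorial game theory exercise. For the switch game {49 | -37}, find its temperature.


The game is {49 | -37}, a switch {a | b} with numbers a > b.
Cooling {a | b} by t gives {a - t | b + t}, which stops being hot when a - t = b + t, i.e. at t = (a - b)/2. So the temperature of a switch is (a - b)/2.
Temperature = (Left option - Right option) / 2
= (49 - (-37)) / 2
= 86 / 2
= 43

43


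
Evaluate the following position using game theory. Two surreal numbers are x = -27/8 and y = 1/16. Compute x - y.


x = -27/8, y = 1/16
Converting to common denominator: 16
x = -54/16, y = 1/16
x - y = -27/8 - 1/16 = -55/16

-55/16


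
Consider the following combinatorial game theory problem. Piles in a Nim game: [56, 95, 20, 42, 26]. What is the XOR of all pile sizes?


We need the XOR (exclusive or) of all pile sizes.
After XOR-ing pile 1 (size 56): 0 XOR 56 = 56
After XOR-ing pile 2 (size 95): 56 XOR 95 = 103
After XOR-ing pile 3 (size 20): 103 XOR 20 = 115
After XOR-ing pile 4 (size 42): 115 XOR 42 = 89
After XOR-ing pile 5 (size 26): 89 XOR 26 = 67
The Nim-value of this position is 67.

67


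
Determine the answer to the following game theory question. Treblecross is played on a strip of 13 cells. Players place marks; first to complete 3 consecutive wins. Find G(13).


Treblecross: place X on empty cells; 3-in-a-row wins.
Playing within two cells of an existing X lets the opponent win at once, so sensible play treats the cells i-2..i+2 around each X as dead. The player left with no safe cell loses, so this is a normal-play take-away game on strips of safe cells.
Placing X at cell i (0-indexed) of a strip of k safe cells leaves independent strips of sizes max(0, i-2) and max(0, k-i-3). Hence G(k) = mex{ G(max(0,i-2)) XOR G(max(0,k-i-3)) : 0 <= i < k }, with G(0) = 0.
G(1): splits (0,0):0^0=0 -> mex({0}) = 1
G(2): splits (0,0):0^0=0 -> mex({0}) = 1
G(3): splits (0,0):0^0=0 -> mex({0}) = 1
G(4): splits (0,1):0^1=1 (0,0):0^0=0 -> mex({0, 1}) = 2
G(5): splits (0,2):0^1=1 (0,1):0^1=1 (0,0):0^0=0 -> mex({0, 1}) = 2
G(6) = mex({1}) = 0
G(7) = mex({0, 1, 2}) = 3
G(8) = mex({0, 1, 2}) = 3
G(9) = mex({0, 2}) = 1
G(10) = mex({0, 2, 3}) = 1
G(11) = mex({0, 3}) = 1
G(12) = mex({1, 3}) = 0
G(13) = mex({0, 1, 2, 3}) = 4
Therefore G(13) = 4.

4


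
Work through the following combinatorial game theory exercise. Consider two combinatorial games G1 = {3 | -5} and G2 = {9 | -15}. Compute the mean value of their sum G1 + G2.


G1 = {3 | -5}, G2 = {9 | -15}
Each is a switch {a | b} with numbers a > b; its mean value is (a + b)/2, and mean value is additive over game sums: m(G1 + G2) = m(G1) + m(G2).
Mean of G1 = (3 + (-5))/2 = -2/2 = -1
Mean of G2 = (9 + (-15))/2 = -6/2 = -3
Mean of G1 + G2 = -1 + -3 = -4

-4


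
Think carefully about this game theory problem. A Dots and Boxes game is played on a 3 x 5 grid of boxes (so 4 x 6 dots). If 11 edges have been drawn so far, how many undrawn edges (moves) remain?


Grid: 3 x 5 boxes, i.e. 4 rows and 6 columns of dots.
Horizontal edges: (rows + 1) * cols = 4 * 5 = 20
Vertical edges: rows * (cols + 1) = 3 * 6 = 18
Total edges: 20 + 18 = 38
Edges drawn: 11
Remaining: 38 - 11 = 27

27


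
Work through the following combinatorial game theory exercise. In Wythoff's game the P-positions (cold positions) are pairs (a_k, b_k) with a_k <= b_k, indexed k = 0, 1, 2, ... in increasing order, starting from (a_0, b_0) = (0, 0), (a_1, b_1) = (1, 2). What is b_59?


By Wythoff's theorem, a_k = floor(k * phi) and b_k = floor(k * phi^2) = a_k + k, where phi = (1 + sqrt(5))/2 is the golden ratio.
phi = (1 + sqrt(5))/2 = 1.618034
phi^2 = phi + 1 = 2.618034
k = 59
k * phi^2 = 59 * 2.618034 = 154.464005
b_59 = floor(k * phi^2) = 154 (check: a_59 + k = 95 + 59 = 154)

154


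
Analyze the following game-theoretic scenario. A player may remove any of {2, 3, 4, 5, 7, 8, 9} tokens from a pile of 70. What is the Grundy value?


The subtraction set is S = {2, 3, 4, 5, 7, 8, 9}.
G(k) = mex{ G(k - s) : s in S, s <= k }. We compute iteratively: G(0) = 0.
G(1) = mex({}) = 0
G(2) = mex({0}) = 1
G(3) = mex({0}) = 1
G(4) = mex({0, 1}) = 2
G(5) = mex({0, 1}) = 2
G(6) = mex({0, 1, 2}) = 3
G(7) = mex({0, 1, 2}) = 3
G(8) = mex({0, 1, 2, 3}) = 4
G(9) = mex({0, 1, 2, 3}) = 4
G(10) = mex({0, 1, 2, 3, 4}) = 5
G(11) = mex({1, 2, 3, 4}) = 0
G(12) = mex({1, 2, 3, 4, 5}) = 0
G(13) = mex({0, 2, 3, 4, 5}) = 1
G(14) = mex({0, 2, 3, 4, 5}) = 1
G(15) = mex({0, 1, 3, 4, 5}) = 2
G(16) = mex({0, 1, 3, 4}) = 2
G(17) = mex({0, 1, 2, 4, 5}) = 3
G(18) = mex({0, 1, 2, 4, 5}) = 3
G(19) = mex({0, 1, 2, 3, 5}) = 4
Observe that G(11)..G(19) = 0, 0, 1, 1, 2, 2, 3, 3, 4 repeats G(0)..G(8) = 0, 0, 1, 1, 2, 2, 3, 3, 4.
For k >= max(S) = 9, G(k) is determined by the previous 9 values G(k-9)..G(k-1); a window of 9 consecutive values has recurred shifted by 11, so by induction G(k + 11) = G(k) for all k >= 0: the sequence is periodic from the start with period 11.
One period: G(0..10) = 0, 0, 1, 1, 2, 2, 3, 3, 4, 4, 5.
70 mod 11 = 4, so G(70) = G(4) = 2.

2


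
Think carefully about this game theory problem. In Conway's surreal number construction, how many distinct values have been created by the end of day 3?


Day 0: {|} = 0 is born. Count = 1.
Day n: the number of surreal numbers born by day n is 2^(n+1) - 1.
By day 0: 2^1 - 1 = 1
By day 1: 2^2 - 1 = 3
By day 2: 2^3 - 1 = 7
By day 3: 2^4 - 1 = 15
By day 3: 15 surreal numbers.

15


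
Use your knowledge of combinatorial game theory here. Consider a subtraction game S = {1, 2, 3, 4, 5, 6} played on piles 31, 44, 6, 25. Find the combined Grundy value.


Subtraction set: {1, 2, 3, 4, 5, 6}
For this subtraction set, G(n) = n mod 7 (period = max + 1 = 7).
Pile 1 (size 31): G(31) = 31 mod 7 = 3
Pile 2 (size 44): G(44) = 44 mod 7 = 2
Pile 3 (size 6): G(6) = 6 mod 7 = 6
Pile 4 (size 25): G(25) = 25 mod 7 = 4
Total Grundy value = XOR of all: 3 XOR 2 XOR 6 XOR 4 = 3

3


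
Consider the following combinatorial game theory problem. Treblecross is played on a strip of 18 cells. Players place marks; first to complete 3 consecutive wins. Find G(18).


Treblecross: place X on empty cells; 3-in-a-row wins.
Playing within two cells of an existing X lets the opponent win at once, so sensible play treats the cells i-2..i+2 around each X as dead. The player left with no safe cell loses, so this is a normal-play take-away game on strips of safe cells.
Placing X at cell i (0-indexed) of a strip of k safe cells leaves independent strips of sizes max(0, i-2) and max(0, k-i-3). Hence G(k) = mex{ G(max(0,i-2)) XOR G(max(0,k-i-3)) : 0 <= i < k }, with G(0) = 0.
G(1): splits (0,0):0^0=0 -> mex({0}) = 1
G(2): splits (0,0):0^0=0 -> mex({0}) = 1
G(3): splits (0,0):0^0=0 -> mex({0}) = 1
G(4): splits (0,1):0^1=1 (0,0):0^0=0 -> mex({0, 1}) = 2
G(5): splits (0,2):0^1=1 (0,1):0^1=1 (0,0):0^0=0 -> mex({0, 1}) = 2
G(6) = mex({1}) = 0
G(7) = mex({0, 1, 2}) = 3
G(8) = mex({0, 1, 2}) = 3
G(9) = mex({0, 2}) = 1
G(10) = mex({0, 2, 3}) = 1
G(11) = mex({0, 3}) = 1
G(12) = mex({1, 3}) = 0
G(13) = mex({0, 1, 2, 3}) = 4
G(14) = mex({0, 1, 2}) = 3
G(15) = mex({0, 1, 2}) = 3
G(16) = mex({0, 1, 2, 4}) = 3
G(17) = mex({0, 1, 3, 4}) = 2
G(18) = mex({0, 1, 3, 4}) = 2
Therefore G(18) = 2.

2


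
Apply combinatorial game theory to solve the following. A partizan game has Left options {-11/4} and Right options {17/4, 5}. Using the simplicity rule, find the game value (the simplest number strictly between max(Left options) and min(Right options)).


Left options: {-11/4}, max = -11/4
Right options: {17/4, 5}, min = 17/4
All options are numbers and max(Left) < min(Right), so by the simplicity theorem the value is the simplest (earliest-born) number strictly between -11/4 and 17/4.
Integers -2 through 4 all lie strictly between -11/4 and 17/4.
Among integers, the simplest (lowest birthday = smallest |n|; 0 is born on day 0, +-n on day n) is 0.
No non-integer in the interval can be simpler: if x is a non-integer in the interval, then floor(x) or ceil(x) also lies in the interval (the interval contains an integer), and both are proper prefixes of x's sign expansion, i.e. born earlier. So the game value is 0.
Game value = 0

0


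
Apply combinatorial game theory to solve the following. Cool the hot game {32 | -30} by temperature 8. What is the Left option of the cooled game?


Original game: {32 | -30} (a switch {a | b} with a > b).
Cooling by t (for t below the temperature (a - b)/2 = 31) taxes each move by t: {a | b} cooled by t is {a - t | b + t}.
Cooling amount: t = 8
Cooled Left option: 32 - 8 = 24
Cooled Right option: -30 + 8 = -22
Cooled game: {24 | -22}
Left option = 24

24


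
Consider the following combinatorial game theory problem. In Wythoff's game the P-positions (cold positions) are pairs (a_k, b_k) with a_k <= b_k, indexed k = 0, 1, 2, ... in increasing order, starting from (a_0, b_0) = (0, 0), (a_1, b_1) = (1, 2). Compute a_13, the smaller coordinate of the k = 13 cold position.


By Wythoff's theorem, a_k = floor(k * phi) and b_k = floor(k * phi^2) = a_k + k, where phi = (1 + sqrt(5))/2 is the golden ratio.
phi = (1 + sqrt(5))/2 = 1.618034
k = 13
k * phi = 13 * 1.618034 = 21.034442
a_13 = floor(k * phi) = 21

21


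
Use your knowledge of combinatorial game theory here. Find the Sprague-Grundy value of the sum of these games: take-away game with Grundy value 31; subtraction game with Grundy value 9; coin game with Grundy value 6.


By the Sprague-Grundy theorem, the Grundy value of a sum of games is the XOR of individual Grundy values.
take-away game: Grundy value = 31. Running XOR: 0 XOR 31 = 31
subtraction game: Grundy value = 9. Running XOR: 31 XOR 9 = 22
coin game: Grundy value = 6. Running XOR: 22 XOR 6 = 16
The combined Grundy value is 16.

16
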